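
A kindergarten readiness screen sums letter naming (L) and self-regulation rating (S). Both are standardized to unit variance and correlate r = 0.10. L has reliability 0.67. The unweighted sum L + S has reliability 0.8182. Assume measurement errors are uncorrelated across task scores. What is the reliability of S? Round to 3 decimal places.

0.930

Var(L+S) = 2 + 2·0.10 = 2.200.
True-score variance = ρ_L + ρ_S + 2·0.10, so 0.8182 = (0.67 + ρ_S + 0.20) / 2.200.
ρ_S = 0.8182·2.200 − 0.67 − 0.20 = 0.930.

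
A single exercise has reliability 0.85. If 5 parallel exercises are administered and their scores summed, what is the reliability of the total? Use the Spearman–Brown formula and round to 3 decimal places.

ρ_k = kρ / (1 + (k−1)ρ) = 5·0.85 / (1 + 4·0.85) = 4.250 / 4.400 = 0.966.

0.966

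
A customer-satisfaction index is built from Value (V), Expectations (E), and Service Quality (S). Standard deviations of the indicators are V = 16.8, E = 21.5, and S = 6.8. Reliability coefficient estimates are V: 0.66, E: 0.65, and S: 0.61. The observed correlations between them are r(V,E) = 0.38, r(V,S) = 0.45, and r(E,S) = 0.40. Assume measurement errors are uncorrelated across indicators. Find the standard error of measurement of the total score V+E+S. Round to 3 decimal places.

16.607

Var(total) = 790.73 + 494.288 = 1285.02.
True-score variance = 514.947 + 494.288 = 1009.24, so reliability = 0.7854.
Error variance = 1285.02 − 1009.24 = 275.783; SEM = √275.783 = 16.607.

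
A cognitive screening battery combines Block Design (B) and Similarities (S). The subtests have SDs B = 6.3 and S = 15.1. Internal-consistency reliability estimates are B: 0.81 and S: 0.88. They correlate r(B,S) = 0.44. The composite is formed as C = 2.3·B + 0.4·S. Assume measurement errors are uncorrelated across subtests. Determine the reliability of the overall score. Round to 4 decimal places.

0.8631

Var(C) = 2.3²·6.3² + 0.4²·15.1² + 2·[0.92·6.3·15.1·0.44] = 246.442 + 77.0172 = 323.459.
Under uncorrelated errors the observed covariances equal the true-score covariances, so only the own-variance terms attenuate.
True-score variance = [2.3²·6.3²·0.81 + 0.4²·15.1²·0.88] + 77.0172 = 202.171 + 77.0172 = 279.189.
Reliability = 279.189 / 323.459 = 0.8631.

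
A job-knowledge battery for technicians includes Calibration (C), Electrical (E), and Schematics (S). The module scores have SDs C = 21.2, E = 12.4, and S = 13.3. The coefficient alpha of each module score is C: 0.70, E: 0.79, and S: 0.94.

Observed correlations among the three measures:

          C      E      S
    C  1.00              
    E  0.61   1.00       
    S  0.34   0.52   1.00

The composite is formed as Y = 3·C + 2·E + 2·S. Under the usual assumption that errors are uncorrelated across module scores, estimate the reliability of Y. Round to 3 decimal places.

Var(Y) = 3²·21.2² + 2²·12.4² + 2²·13.3² + 2·[6·21.2·12.4·0.61 + 6·21.2·13.3·0.34 + 4·12.4·13.3·0.52] = 5367.56 + 3760.75 = 9128.31.
With uncorrelated errors the cross-covariances are all true-score covariance, so they carry over unchanged; only the diagonal terms shrink to ρᵢσᵢ².
True-score variance = [3²·21.2²·0.70 + 2²·12.4²·0.79 + 2²·13.3²·0.94] + 3760.75 = 3982.46 + 3760.75 = 7743.21.
Reliability = 7743.21 / 9128.31 = 0.848.

0.848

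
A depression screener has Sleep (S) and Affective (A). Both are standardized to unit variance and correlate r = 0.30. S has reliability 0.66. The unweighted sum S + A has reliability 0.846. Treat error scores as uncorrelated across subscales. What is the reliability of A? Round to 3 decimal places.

0.940

Var(S+A) = 2 + 2·0.30 = 2.600.
True-score variance = ρ_S + ρ_A + 2·0.30, so 0.846 = (0.66 + ρ_A + 0.60) / 2.600.
ρ_A = 0.846·2.600 − 0.66 − 0.60 = 0.940.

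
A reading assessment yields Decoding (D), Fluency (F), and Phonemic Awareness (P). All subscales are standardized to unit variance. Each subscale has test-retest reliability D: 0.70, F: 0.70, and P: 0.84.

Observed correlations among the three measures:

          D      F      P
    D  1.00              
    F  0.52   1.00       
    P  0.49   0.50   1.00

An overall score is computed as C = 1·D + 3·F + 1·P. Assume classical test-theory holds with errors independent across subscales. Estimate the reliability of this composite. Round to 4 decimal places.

Var(C) = 1 + 3² + 1 + 2·[3·0.52 + 0.49 + 3·0.50] = 11 + 7.1 = 18.1.
Under uncorrelated errors the observed covariances equal the true-score covariances, so only the own-variance terms attenuate.
True-score variance = [0.70 + 3²·0.70 + 0.84] + 7.1 = 7.84 + 7.1 = 14.94.
Reliability = 14.94 / 18.1 = 0.8254.

0.8254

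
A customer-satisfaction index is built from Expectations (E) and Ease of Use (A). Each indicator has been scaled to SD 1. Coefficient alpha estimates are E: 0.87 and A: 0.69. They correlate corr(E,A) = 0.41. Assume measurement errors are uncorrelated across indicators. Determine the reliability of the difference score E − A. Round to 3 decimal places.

0.627

Var(E−A) = 1 + 1 − 2·0.41 = 2 − 0.82 = 1.18.
Under uncorrelated errors the observed covariances equal the true-score covariances, so only the own-variance terms attenuate.
True-score variance = [0.87 + 0.69] − 0.82 = 1.56 − 0.82 = 0.74.
Reliability = 0.74 / 1.18 = 0.627.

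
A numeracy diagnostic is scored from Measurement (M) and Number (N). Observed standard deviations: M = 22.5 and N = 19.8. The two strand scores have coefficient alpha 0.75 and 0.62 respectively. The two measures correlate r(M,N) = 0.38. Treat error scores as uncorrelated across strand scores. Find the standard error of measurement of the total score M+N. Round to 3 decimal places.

Var(total) = 898.29 + 338.58 = 1236.87.
True-score variance = 622.752 + 338.58 = 961.332, so reliability = 0.7772.
Error variance = 1236.87 − 961.332 = 275.538; SEM = √275.538 = 16.599.

16.599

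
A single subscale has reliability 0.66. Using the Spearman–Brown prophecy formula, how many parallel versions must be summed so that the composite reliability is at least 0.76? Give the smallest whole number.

2

k ≥ ρ*(1−ρ₁)/(ρ₁(1−ρ*)) = 0.76·0.34 / (0.66·0.24) = 1.631.
Smallest integer k = 2.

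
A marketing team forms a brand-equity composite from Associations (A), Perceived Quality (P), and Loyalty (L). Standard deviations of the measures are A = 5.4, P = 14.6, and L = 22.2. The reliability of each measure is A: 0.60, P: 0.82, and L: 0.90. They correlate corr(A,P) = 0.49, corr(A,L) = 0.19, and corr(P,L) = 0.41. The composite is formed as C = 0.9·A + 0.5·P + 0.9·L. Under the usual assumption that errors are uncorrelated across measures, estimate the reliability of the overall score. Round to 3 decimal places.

0.912

Var(C) = 0.9²·5.4² + 0.5²·14.6² + 0.9²·22.2² + 2·[0.45·5.4·14.6·0.49 + 0.81·5.4·22.2·0.19 + 0.45·14.6·22.2·0.41] = 476.11 + 191.268 = 667.378.
Because errors are independent across components, Cov(Tᵢ,Tⱼ) = Cov(Xᵢ,Xⱼ); the off-diagonal part of the true-score variance is the same as above.
True-score variance = [0.9²·5.4²·0.60 + 0.5²·14.6²·0.82 + 0.9²·22.2²·0.90] + 191.268 = 417.15 + 191.268 = 608.418.
Reliability = 608.418 / 667.378 = 0.912.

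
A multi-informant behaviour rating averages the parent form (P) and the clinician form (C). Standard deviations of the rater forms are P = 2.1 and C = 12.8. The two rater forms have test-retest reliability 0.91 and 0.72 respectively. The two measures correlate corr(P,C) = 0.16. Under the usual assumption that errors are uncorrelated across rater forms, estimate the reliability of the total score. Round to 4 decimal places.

0.7384

Var(P+C) = 2.1² + 12.8² + 2·[2.1·12.8·0.16] = 168.25 + 8.6016 = 176.852.
Under uncorrelated errors the observed covariances equal the true-score covariances, so only the own-variance terms attenuate.
True-score variance = [2.1²·0.91 + 12.8²·0.72] + 8.6016 = 121.978 + 8.6016 = 130.58.
Reliability = 130.58 / 176.852 = 0.7384.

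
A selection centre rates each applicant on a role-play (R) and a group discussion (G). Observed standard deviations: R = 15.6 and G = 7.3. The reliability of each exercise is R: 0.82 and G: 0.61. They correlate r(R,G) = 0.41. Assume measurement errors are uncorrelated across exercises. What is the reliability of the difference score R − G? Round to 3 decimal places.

Var(R−G) = 15.6² + 7.3² − 2·15.6·7.3·0.41 = 296.65 − 93.3816 = 203.268.
Because errors are independent across components, Cov(Tᵢ,Tⱼ) = Cov(Xᵢ,Xⱼ); the off-diagonal part of the true-score variance is the same as above.
True-score variance = [15.6²·0.82 + 7.3²·0.61] − 93.3816 = 232.062 − 93.3816 = 138.68.
Reliability = 138.68 / 203.268 = 0.682.

0.682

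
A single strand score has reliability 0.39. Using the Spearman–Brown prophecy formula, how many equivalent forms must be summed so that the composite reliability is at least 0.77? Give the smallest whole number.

k ≥ ρ*(1−ρ₁)/(ρ₁(1−ρ*)) = 0.77·0.61 / (0.39·0.23) = 5.236.
Smallest integer k = 6.

6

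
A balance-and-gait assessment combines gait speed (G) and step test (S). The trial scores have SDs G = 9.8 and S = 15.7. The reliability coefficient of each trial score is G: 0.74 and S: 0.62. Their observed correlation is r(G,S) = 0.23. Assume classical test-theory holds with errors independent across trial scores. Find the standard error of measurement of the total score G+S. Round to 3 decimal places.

Var(total) = 342.53 + 70.7756 = 413.306.
True-score variance = 223.893 + 70.7756 = 294.669, so reliability = 0.7130.
Error variance = 413.306 − 294.669 = 118.637; SEM = √118.637 = 10.892.

10.892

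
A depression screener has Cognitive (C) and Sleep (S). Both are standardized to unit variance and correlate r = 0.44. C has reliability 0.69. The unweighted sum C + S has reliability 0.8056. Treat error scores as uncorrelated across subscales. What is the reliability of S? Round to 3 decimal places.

0.750

Var(C+S) = 2 + 2·0.44 = 2.880.
True-score variance = ρ_C + ρ_S + 2·0.44, so 0.8056 = (0.69 + ρ_S + 0.88) / 2.880.
ρ_S = 0.8056·2.880 − 0.69 − 0.88 = 0.750.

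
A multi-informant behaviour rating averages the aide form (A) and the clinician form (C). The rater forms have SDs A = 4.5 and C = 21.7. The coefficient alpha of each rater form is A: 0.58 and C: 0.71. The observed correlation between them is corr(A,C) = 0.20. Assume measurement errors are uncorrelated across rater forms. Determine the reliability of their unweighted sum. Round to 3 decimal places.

Var(A+C) = 4.5² + 21.7² + 2·[4.5·21.7·0.20] = 491.14 + 39.06 = 530.2.
Under uncorrelated errors the observed covariances equal the true-score covariances, so only the own-variance terms attenuate.
True-score variance = [4.5²·0.58 + 21.7²·0.71] + 39.06 = 346.077 + 39.06 = 385.137.
Reliability = 385.137 / 530.2 = 0.726.

0.726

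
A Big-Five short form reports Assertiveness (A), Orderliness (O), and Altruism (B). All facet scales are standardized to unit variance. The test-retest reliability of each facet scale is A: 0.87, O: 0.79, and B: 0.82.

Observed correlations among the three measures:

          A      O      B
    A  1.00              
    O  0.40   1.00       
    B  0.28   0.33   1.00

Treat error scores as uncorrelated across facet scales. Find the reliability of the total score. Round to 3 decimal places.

0.896

Var(A+O+B) = 3 + 2·[0.40 + 0.28 + 0.33] = 3 + 2.02 = 5.02.
With uncorrelated errors the cross-covariances are all true-score covariance, so they carry over unchanged; only the diagonal terms shrink to ρᵢσᵢ².
True-score variance = [0.87 + 0.79 + 0.82] + 2.02 = 2.48 + 2.02 = 4.5.
Reliability = 4.5 / 5.02 = 0.896.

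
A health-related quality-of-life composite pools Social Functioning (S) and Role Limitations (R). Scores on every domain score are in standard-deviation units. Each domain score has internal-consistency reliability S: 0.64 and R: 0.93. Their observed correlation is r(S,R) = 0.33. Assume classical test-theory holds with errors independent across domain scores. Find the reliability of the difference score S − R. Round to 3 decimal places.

0.679

Var(S−R) = 1 + 1 − 2·0.33 = 2 − 0.66 = 1.34.
With uncorrelated errors the cross-covariances are all true-score covariance, so they carry over unchanged; only the diagonal terms shrink to ρᵢσᵢ².
True-score variance = [0.64 + 0.93] − 0.66 = 1.57 − 0.66 = 0.91.
Reliability = 0.91 / 1.34 = 0.679.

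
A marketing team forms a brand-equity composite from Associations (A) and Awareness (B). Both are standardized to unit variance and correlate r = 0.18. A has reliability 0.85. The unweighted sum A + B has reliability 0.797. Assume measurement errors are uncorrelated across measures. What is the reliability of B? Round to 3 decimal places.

Var(A+B) = 2 + 2·0.18 = 2.360.
True-score variance = ρ_A + ρ_B + 2·0.18, so 0.797 = (0.85 + ρ_B + 0.36) / 2.360.
ρ_B = 0.797·2.360 − 0.85 − 0.36 = 0.671.

0.671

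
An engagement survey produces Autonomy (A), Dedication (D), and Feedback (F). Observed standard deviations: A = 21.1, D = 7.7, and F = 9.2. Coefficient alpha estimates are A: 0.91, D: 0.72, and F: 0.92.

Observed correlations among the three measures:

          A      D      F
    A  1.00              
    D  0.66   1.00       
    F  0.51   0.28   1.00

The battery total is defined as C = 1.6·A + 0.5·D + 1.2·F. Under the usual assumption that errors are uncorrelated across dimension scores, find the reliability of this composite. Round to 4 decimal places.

Var(C) = 1.6²·21.1² + 0.5²·7.7² + 1.2²·9.2² + 2·[0.8·21.1·7.7·0.66 + 1.92·21.1·9.2·0.51 + 0.6·7.7·9.2·0.28] = 1276.44 + 575.535 = 1851.98.
Under uncorrelated errors the observed covariances equal the true-score covariances, so only the own-variance terms attenuate.
True-score variance = [1.6²·21.1²·0.91 + 0.5²·7.7²·0.72 + 1.2²·9.2²·0.92] + 575.535 = 1159.96 + 575.535 = 1735.5.
Reliability = 1735.5 / 1851.98 = 0.9371.

0.9371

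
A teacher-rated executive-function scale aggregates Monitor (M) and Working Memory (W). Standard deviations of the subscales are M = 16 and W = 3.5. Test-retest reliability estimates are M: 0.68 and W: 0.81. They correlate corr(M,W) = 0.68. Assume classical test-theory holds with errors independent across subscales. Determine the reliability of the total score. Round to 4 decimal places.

0.7554

Var(M+W) = 16² + 3.5² + 2·[16·3.5·0.68] = 268.25 + 76.16 = 344.41.
Because errors are independent across components, Cov(Tᵢ,Tⱼ) = Cov(Xᵢ,Xⱼ); the off-diagonal part of the true-score variance is the same as above.
True-score variance = [16²·0.68 + 3.5²·0.81] + 76.16 = 184.003 + 76.16 = 260.163.
Reliability = 260.163 / 344.41 = 0.7554.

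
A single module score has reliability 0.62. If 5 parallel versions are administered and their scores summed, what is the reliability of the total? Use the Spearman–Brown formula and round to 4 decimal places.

0.8908

ρ_k = kρ / (1 + (k−1)ρ) = 5·0.62 / (1 + 4·0.62) = 3.100 / 3.480 = 0.8908.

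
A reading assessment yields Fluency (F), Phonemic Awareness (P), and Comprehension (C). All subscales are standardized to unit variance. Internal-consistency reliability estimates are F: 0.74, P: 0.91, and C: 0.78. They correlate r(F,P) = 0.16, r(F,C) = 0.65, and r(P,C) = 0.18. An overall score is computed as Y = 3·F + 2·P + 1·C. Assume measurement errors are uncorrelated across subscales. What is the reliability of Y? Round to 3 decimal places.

0.858

Var(Y) = 3² + 2² + 1 + 2·[6·0.16 + 3·0.65 + 2·0.18] = 14 + 6.54 = 20.54.
With uncorrelated errors the cross-covariances are all true-score covariance, so they carry over unchanged; only the diagonal terms shrink to ρᵢσᵢ².
True-score variance = [3²·0.74 + 2²·0.91 + 0.78] + 6.54 = 11.08 + 6.54 = 17.62.
Reliability = 17.62 / 20.54 = 0.858.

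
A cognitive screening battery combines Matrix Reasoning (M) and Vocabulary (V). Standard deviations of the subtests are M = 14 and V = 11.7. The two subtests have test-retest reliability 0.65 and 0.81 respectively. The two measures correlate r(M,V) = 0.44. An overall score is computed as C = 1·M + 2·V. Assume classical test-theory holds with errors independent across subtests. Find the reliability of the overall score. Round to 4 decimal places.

0.8327

Var(C) = 14² + 2²·11.7² + 2·[2·14·11.7·0.44] = 743.56 + 288.288 = 1031.85.
Under uncorrelated errors the observed covariances equal the true-score covariances, so only the own-variance terms attenuate.
True-score variance = [14²·0.65 + 2²·11.7²·0.81] + 288.288 = 570.924 + 288.288 = 859.212.
Reliability = 859.212 / 1031.85 = 0.8327.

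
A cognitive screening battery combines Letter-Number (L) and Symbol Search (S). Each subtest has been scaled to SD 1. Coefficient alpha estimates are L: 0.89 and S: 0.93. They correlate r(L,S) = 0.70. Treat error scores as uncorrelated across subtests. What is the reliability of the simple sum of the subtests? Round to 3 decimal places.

Var(L+S) = 2 + 2·[0.70] = 2 + 1.4 = 3.4.
Because errors are independent across components, Cov(Tᵢ,Tⱼ) = Cov(Xᵢ,Xⱼ); the off-diagonal part of the true-score variance is the same as above.
True-score variance = [0.89 + 0.93] + 1.4 = 1.82 + 1.4 = 3.22.
Reliability = 3.22 / 3.4 = 0.947.

0.947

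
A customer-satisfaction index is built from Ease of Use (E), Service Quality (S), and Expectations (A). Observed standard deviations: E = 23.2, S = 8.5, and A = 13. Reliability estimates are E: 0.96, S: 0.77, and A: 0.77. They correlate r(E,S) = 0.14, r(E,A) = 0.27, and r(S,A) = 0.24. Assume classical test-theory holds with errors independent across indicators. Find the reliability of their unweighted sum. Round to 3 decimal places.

Var(E+S+A) = 23.2² + 8.5² + 13² + 2·[23.2·8.5·0.14 + 23.2·13·0.27 + 8.5·13·0.24] = 779.49 + 271.12 = 1050.61.
With uncorrelated errors the cross-covariances are all true-score covariance, so they carry over unchanged; only the diagonal terms shrink to ρᵢσᵢ².
True-score variance = [23.2²·0.96 + 8.5²·0.77 + 13²·0.77] + 271.12 = 702.473 + 271.12 = 973.593.
Reliability = 973.593 / 1050.61 = 0.927.

0.927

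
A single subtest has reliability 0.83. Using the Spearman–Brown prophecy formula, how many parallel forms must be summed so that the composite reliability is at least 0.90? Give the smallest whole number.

2

k ≥ ρ*(1−ρ₁)/(ρ₁(1−ρ*)) = 0.90·0.17 / (0.83·0.10) = 1.843.
Smallest integer k = 2.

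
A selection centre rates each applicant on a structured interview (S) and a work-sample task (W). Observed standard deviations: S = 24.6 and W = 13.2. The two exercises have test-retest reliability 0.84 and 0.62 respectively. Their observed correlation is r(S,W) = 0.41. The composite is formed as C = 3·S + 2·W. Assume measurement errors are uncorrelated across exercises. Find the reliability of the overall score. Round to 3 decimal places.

0.853

Var(C) = 3²·24.6² + 2²·13.2² + 2·[6·24.6·13.2·0.41] = 6143.4 + 1597.62 = 7741.02.
With uncorrelated errors the cross-covariances are all true-score covariance, so they carry over unchanged; only the diagonal terms shrink to ρᵢσᵢ².
True-score variance = [3²·24.6²·0.84 + 2²·13.2²·0.62] + 1597.62 = 5007.12 + 1597.62 = 6604.75.
Reliability = 6604.75 / 7741.02 = 0.853.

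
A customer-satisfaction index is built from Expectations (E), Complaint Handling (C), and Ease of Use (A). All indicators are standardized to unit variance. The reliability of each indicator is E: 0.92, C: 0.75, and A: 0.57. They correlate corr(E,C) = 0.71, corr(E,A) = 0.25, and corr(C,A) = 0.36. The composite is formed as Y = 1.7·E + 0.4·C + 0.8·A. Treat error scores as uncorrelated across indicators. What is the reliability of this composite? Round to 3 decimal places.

0.902

Var(Y) = 1.7² + 0.4² + 0.8² + 2·[0.68·0.71 + 1.36·0.25 + 0.32·0.36] = 3.69 + 1.876 = 5.566.
With uncorrelated errors the cross-covariances are all true-score covariance, so they carry over unchanged; only the diagonal terms shrink to ρᵢσᵢ².
True-score variance = [1.7²·0.92 + 0.4²·0.75 + 0.8²·0.57] + 1.876 = 3.1436 + 1.876 = 5.0196.
Reliability = 5.0196 / 5.566 = 0.902.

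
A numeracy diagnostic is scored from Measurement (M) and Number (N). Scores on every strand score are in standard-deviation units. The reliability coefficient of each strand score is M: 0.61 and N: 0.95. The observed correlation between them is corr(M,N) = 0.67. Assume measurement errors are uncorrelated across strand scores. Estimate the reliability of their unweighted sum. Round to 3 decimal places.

0.868

Var(M+N) = 2 + 2·[0.67] = 2 + 1.34 = 3.34.
Under uncorrelated errors the observed covariances equal the true-score covariances, so only the own-variance terms attenuate.
True-score variance = [0.61 + 0.95] + 1.34 = 1.56 + 1.34 = 2.9.
Reliability = 2.9 / 3.34 = 0.868.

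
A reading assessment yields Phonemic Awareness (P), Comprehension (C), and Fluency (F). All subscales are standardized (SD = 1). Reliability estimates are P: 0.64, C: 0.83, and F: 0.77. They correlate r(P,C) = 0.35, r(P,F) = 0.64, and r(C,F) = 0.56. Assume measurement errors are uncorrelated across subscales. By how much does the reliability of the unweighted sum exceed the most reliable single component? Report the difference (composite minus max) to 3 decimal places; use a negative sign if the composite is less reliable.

Var(sum) = 3 + 3.1 = 6.1; true-score variance = 2.24 + 3.1 = 5.34; composite reliability = 0.8754.
Max component reliability = 0.8300.
Difference = 0.8754 − 0.8300 = 0.045.

0.045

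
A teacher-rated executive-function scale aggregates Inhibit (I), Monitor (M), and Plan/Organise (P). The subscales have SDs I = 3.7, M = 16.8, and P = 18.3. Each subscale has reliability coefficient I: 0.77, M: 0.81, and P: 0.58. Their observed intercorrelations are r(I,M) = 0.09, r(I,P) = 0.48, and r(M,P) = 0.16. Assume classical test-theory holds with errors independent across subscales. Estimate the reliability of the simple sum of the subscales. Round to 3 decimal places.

Var(I+M+P) = 3.7² + 16.8² + 18.3² + 2·[3.7·16.8·0.09 + 3.7·18.3·0.48 + 16.8·18.3·0.16] = 630.82 + 174.571 = 805.391.
Under uncorrelated errors the observed covariances equal the true-score covariances, so only the own-variance terms attenuate.
True-score variance = [3.7²·0.77 + 16.8²·0.81 + 18.3²·0.58] + 174.571 = 433.392 + 174.571 = 607.963.
Reliability = 607.963 / 805.391 = 0.755.

0.755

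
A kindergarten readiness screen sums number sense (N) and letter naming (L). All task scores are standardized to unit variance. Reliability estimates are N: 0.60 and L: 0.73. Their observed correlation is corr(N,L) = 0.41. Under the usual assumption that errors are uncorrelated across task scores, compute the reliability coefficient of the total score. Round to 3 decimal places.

Var(N+L) = 2 + 2·[0.41] = 2 + 0.82 = 2.82.
Because errors are independent across components, Cov(Tᵢ,Tⱼ) = Cov(Xᵢ,Xⱼ); the off-diagonal part of the true-score variance is the same as above.
True-score variance = [0.60 + 0.73] + 0.82 = 1.33 + 0.82 = 2.15.
Reliability = 2.15 / 2.82 = 0.762.

0.762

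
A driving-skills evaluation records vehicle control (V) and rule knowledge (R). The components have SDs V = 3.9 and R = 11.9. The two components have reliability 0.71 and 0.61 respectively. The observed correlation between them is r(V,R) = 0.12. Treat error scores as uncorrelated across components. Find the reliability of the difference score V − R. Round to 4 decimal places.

0.5906

Var(V−R) = 3.9² + 11.9² − 2·3.9·11.9·0.12 = 156.82 − 11.1384 = 145.682.
Because errors are independent across components, Cov(Tᵢ,Tⱼ) = Cov(Xᵢ,Xⱼ); the off-diagonal part of the true-score variance is the same as above.
True-score variance = [3.9²·0.71 + 11.9²·0.61] − 11.1384 = 97.1812 − 11.1384 = 86.0428.
Reliability = 86.0428 / 145.682 = 0.5906.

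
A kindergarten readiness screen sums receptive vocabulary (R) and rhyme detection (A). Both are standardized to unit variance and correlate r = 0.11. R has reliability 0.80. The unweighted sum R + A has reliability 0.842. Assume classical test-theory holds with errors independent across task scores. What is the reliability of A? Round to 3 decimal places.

Var(R+A) = 2 + 2·0.11 = 2.220.
True-score variance = ρ_R + ρ_A + 2·0.11, so 0.842 = (0.80 + ρ_A + 0.22) / 2.220.
ρ_A = 0.842·2.220 − 0.80 − 0.22 = 0.849.

0.849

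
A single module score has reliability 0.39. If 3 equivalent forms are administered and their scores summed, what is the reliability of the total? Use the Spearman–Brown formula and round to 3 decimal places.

ρ_k = kρ / (1 + (k−1)ρ) = 3·0.39 / (1 + 2·0.39) = 1.170 / 1.780 = 0.657.

0.657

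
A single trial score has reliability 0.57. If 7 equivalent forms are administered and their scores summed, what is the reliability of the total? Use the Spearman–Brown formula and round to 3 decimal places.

ρ_k = kρ / (1 + (k−1)ρ) = 7·0.57 / (1 + 6·0.57) = 3.990 / 4.420 = 0.903.

0.903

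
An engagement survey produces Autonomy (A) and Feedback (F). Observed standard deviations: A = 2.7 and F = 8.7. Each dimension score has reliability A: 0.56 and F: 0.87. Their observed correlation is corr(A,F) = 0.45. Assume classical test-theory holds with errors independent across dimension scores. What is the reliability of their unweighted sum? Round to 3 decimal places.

0.875

Var(A+F) = 2.7² + 8.7² + 2·[2.7·8.7·0.45] = 82.98 + 21.141 = 104.121.
With uncorrelated errors the cross-covariances are all true-score covariance, so they carry over unchanged; only the diagonal terms shrink to ρᵢσᵢ².
True-score variance = [2.7²·0.56 + 8.7²·0.87] + 21.141 = 69.9327 + 21.141 = 91.0737.
Reliability = 91.0737 / 104.121 = 0.875.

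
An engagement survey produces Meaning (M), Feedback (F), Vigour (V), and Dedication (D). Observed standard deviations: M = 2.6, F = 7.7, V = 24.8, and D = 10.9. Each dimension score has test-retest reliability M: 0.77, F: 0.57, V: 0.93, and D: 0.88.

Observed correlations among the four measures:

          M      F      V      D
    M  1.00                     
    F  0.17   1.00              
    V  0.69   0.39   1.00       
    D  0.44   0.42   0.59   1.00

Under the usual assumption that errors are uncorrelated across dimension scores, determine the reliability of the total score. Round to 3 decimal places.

Var(M+F+V+D) = 2.6² + 7.7² + 24.8² + 10.9² + 2·[2.6·7.7·0.17 + 2.6·24.8·0.69 + 2.6·10.9·0.44 + 7.7·24.8·0.39 + 7.7·10.9·0.42 + 24.8·10.9·0.59] = 799.9 + 659.156 = 1459.06.
Under uncorrelated errors the observed covariances equal the true-score covariances, so only the own-variance terms attenuate.
True-score variance = [2.6²·0.77 + 7.7²·0.57 + 24.8²·0.93 + 10.9²·0.88] + 659.156 = 715.541 + 659.156 = 1374.7.
Reliability = 1374.7 / 1459.06 = 0.942.

0.942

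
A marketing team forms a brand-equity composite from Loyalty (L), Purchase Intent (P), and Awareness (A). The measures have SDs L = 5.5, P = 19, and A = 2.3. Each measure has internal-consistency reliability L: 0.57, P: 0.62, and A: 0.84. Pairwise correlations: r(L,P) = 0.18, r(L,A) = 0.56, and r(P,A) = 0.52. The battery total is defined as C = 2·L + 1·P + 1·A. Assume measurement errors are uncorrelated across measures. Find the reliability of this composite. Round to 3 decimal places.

Var(C) = 2²·5.5² + 19² + 2.3² + 2·[2·5.5·19·0.18 + 2·5.5·2.3·0.56 + 19·2.3·0.52] = 487.29 + 149.024 = 636.314.
Because errors are independent across components, Cov(Tᵢ,Tⱼ) = Cov(Xᵢ,Xⱼ); the off-diagonal part of the true-score variance is the same as above.
True-score variance = [2²·5.5²·0.57 + 19²·0.62 + 2.3²·0.84] + 149.024 = 297.234 + 149.024 = 446.258.
Reliability = 446.258 / 636.314 = 0.701.

0.701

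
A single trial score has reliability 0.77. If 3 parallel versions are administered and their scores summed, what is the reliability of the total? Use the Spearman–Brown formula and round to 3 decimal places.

0.909

ρ_k = kρ / (1 + (k−1)ρ) = 3·0.77 / (1 + 2·0.77) = 2.310 / 2.540 = 0.909.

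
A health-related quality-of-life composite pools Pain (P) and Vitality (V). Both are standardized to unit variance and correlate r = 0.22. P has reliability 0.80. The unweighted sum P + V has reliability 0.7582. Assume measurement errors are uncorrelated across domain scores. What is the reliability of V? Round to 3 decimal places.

0.610

Var(P+V) = 2 + 2·0.22 = 2.440.
True-score variance = ρ_P + ρ_V + 2·0.22, so 0.7582 = (0.80 + ρ_V + 0.44) / 2.440.
ρ_V = 0.7582·2.440 − 0.80 − 0.44 = 0.610.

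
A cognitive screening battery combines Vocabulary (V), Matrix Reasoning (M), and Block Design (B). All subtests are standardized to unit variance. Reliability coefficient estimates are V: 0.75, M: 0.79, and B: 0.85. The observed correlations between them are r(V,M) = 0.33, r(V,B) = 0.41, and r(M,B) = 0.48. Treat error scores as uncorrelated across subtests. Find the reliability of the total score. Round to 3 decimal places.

Var(V+M+B) = 3 + 2·[0.33 + 0.41 + 0.48] = 3 + 2.44 = 5.44.
Because errors are independent across components, Cov(Tᵢ,Tⱼ) = Cov(Xᵢ,Xⱼ); the off-diagonal part of the true-score variance is the same as above.
True-score variance = [0.75 + 0.79 + 0.85] + 2.44 = 2.39 + 2.44 = 4.83.
Reliability = 4.83 / 5.44 = 0.888.

0.888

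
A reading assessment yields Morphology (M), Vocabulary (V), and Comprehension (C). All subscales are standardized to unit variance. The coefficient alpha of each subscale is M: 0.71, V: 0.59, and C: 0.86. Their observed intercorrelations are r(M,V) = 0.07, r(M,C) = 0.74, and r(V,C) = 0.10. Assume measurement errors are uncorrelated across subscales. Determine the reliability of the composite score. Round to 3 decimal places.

Var(M+V+C) = 3 + 2·[0.07 + 0.74 + 0.10] = 3 + 1.82 = 4.82.
With uncorrelated errors the cross-covariances are all true-score covariance, so they carry over unchanged; only the diagonal terms shrink to ρᵢσᵢ².
True-score variance = [0.71 + 0.59 + 0.86] + 1.82 = 2.16 + 1.82 = 3.98.
Reliability = 3.98 / 4.82 = 0.826.

0.826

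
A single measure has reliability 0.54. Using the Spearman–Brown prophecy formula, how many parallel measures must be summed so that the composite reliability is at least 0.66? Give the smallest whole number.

k ≥ ρ*(1−ρ₁)/(ρ₁(1−ρ*)) = 0.66·0.46 / (0.54·0.34) = 1.654.
Smallest integer k = 2.

2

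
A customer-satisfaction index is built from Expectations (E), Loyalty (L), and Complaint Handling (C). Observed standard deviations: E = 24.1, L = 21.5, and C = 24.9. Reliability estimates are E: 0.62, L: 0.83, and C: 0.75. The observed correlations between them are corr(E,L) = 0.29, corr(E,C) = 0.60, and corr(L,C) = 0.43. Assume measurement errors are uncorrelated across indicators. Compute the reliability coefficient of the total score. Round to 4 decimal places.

0.8555

Var(E+L+C) = 24.1² + 21.5² + 24.9² + 2·[24.1·21.5·0.29 + 24.1·24.9·0.60 + 21.5·24.9·0.43] = 1663.07 + 1481.04 = 3144.11.
Under uncorrelated errors the observed covariances equal the true-score covariances, so only the own-variance terms attenuate.
True-score variance = [24.1²·0.62 + 21.5²·0.83 + 24.9²·0.75] + 1481.04 = 1208.78 + 1481.04 = 2689.81.
Reliability = 2689.81 / 3144.11 = 0.8555.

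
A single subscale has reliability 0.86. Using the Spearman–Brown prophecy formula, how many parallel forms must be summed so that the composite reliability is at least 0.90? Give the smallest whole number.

2

k ≥ ρ*(1−ρ₁)/(ρ₁(1−ρ*)) = 0.90·0.14 / (0.86·0.10) = 1.465.
Smallest integer k = 2.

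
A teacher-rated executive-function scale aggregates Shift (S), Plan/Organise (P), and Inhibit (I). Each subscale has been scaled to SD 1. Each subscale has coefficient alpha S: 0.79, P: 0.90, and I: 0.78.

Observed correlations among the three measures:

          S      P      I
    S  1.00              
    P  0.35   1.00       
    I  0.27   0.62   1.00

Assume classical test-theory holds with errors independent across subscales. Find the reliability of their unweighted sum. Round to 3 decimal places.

0.903

Var(S+P+I) = 3 + 2·[0.35 + 0.27 + 0.62] = 3 + 2.48 = 5.48.
Because errors are independent across components, Cov(Tᵢ,Tⱼ) = Cov(Xᵢ,Xⱼ); the off-diagonal part of the true-score variance is the same as above.
True-score variance = [0.79 + 0.90 + 0.78] + 2.48 = 2.47 + 2.48 = 4.95.
Reliability = 4.95 / 5.48 = 0.903.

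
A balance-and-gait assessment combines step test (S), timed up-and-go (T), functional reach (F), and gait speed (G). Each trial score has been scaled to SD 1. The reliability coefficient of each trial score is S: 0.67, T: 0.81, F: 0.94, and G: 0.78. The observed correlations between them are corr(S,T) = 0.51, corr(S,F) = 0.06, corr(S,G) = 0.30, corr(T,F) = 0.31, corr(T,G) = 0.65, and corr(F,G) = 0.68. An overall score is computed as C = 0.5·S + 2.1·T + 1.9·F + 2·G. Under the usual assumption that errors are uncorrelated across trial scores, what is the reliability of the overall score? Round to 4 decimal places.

Var(C) = 0.5² + 2.1² + 1.9² + 2² + 2·[1.05·0.51 + 0.95·0.06 + 0.30 + 3.99·0.31 + 4.2·0.65 + 3.8·0.68] = 12.27 + 14.8868 = 27.1568.
With uncorrelated errors the cross-covariances are all true-score covariance, so they carry over unchanged; only the diagonal terms shrink to ρᵢσᵢ².
True-score variance = [0.5²·0.67 + 2.1²·0.81 + 1.9²·0.94 + 2²·0.78] + 14.8868 = 10.253 + 14.8868 = 25.1398.
Reliability = 25.1398 / 27.1568 = 0.9257.

0.9257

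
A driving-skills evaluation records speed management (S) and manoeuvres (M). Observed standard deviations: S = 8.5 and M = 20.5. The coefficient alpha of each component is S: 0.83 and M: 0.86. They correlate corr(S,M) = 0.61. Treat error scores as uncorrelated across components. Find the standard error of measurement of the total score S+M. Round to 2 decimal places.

Var(total) = 492.5 + 212.585 = 705.085.
True-score variance = 421.382 + 212.585 = 633.967, so reliability = 0.8991.
Error variance = 705.085 − 633.967 = 71.1175; SEM = √71.1175 = 8.43.

8.43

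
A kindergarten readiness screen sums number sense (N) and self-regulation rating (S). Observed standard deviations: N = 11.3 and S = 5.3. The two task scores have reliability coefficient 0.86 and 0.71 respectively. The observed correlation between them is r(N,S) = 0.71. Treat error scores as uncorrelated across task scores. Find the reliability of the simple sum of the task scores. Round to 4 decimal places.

Var(N+S) = 11.3² + 5.3² + 2·[11.3·5.3·0.71] = 155.78 + 85.0438 = 240.824.
Under uncorrelated errors the observed covariances equal the true-score covariances, so only the own-variance terms attenuate.
True-score variance = [11.3²·0.86 + 5.3²·0.71] + 85.0438 = 129.757 + 85.0438 = 214.801.
Reliability = 214.801 / 240.824 = 0.8919.

0.8919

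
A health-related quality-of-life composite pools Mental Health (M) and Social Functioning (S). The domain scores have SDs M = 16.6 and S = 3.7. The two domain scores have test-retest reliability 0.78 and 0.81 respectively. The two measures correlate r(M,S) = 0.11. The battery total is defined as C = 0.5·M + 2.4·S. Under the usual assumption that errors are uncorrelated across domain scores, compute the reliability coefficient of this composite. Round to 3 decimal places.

0.816

Var(C) = 0.5²·16.6² + 2.4²·3.7² + 2·[1.2·16.6·3.7·0.11] = 147.744 + 16.2149 = 163.959.
Under uncorrelated errors the observed covariances equal the true-score covariances, so only the own-variance terms attenuate.
True-score variance = [0.5²·16.6²·0.78 + 2.4²·3.7²·0.81] + 16.2149 = 117.606 + 16.2149 = 133.821.
Reliability = 133.821 / 163.959 = 0.816.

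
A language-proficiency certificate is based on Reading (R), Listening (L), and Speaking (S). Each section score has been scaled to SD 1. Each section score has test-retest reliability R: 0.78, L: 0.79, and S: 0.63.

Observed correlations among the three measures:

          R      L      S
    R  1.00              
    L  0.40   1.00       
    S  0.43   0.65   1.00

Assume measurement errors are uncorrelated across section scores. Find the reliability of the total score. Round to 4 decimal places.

0.8658

Var(R+L+S) = 3 + 2·[0.40 + 0.43 + 0.65] = 3 + 2.96 = 5.96.
Because errors are independent across components, Cov(Tᵢ,Tⱼ) = Cov(Xᵢ,Xⱼ); the off-diagonal part of the true-score variance is the same as above.
True-score variance = [0.78 + 0.79 + 0.63] + 2.96 = 2.2 + 2.96 = 5.16.
Reliability = 5.16 / 5.96 = 0.8658.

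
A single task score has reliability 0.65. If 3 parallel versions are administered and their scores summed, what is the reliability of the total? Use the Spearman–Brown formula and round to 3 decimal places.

0.848

ρ_k = kρ / (1 + (k−1)ρ) = 3·0.65 / (1 + 2·0.65) = 1.950 / 2.300 = 0.848.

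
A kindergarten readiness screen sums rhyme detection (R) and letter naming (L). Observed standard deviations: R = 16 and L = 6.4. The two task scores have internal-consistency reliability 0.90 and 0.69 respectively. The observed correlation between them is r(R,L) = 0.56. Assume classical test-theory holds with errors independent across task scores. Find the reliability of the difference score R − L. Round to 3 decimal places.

0.790

Var(R−L) = 16² + 6.4² − 2·16·6.4·0.56 = 296.96 − 114.688 = 182.272.
Under uncorrelated errors the observed covariances equal the true-score covariances, so only the own-variance terms attenuate.
True-score variance = [16²·0.90 + 6.4²·0.69] − 114.688 = 258.662 − 114.688 = 143.974.
Reliability = 143.974 / 182.272 = 0.790.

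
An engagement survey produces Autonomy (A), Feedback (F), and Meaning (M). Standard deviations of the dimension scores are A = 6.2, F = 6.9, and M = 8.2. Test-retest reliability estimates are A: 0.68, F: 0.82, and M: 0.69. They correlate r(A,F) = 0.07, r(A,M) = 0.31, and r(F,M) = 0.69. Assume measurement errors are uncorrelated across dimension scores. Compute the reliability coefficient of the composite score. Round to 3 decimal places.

0.845

Var(A+F+M) = 6.2² + 6.9² + 8.2² + 2·[6.2·6.9·0.07 + 6.2·8.2·0.31 + 6.9·8.2·0.69] = 153.29 + 115.59 = 268.88.
Under uncorrelated errors the observed covariances equal the true-score covariances, so only the own-variance terms attenuate.
True-score variance = [6.2²·0.68 + 6.9²·0.82 + 8.2²·0.69] + 115.59 = 111.575 + 115.59 = 227.165.
Reliability = 227.165 / 268.88 = 0.845.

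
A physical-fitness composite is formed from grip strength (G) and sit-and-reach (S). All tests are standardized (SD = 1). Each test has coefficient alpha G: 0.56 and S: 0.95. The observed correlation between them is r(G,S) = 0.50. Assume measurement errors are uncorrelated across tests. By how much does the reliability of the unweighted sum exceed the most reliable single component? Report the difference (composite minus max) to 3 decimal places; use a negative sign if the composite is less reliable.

-0.113

Var(sum) = 2 + 1 = 3; true-score variance = 1.51 + 1 = 2.51; composite reliability = 0.8367.
Max component reliability = 0.9500.
Difference = 0.8367 − 0.9500 = -0.113.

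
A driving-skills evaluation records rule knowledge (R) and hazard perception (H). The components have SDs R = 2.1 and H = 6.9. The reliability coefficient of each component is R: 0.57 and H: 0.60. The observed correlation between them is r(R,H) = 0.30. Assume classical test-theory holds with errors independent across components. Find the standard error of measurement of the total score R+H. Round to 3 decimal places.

4.576

Var(total) = 52.02 + 8.694 = 60.714.
True-score variance = 31.0797 + 8.694 = 39.7737, so reliability = 0.6551.
Error variance = 60.714 − 39.7737 = 20.9403; SEM = √20.9403 = 4.576.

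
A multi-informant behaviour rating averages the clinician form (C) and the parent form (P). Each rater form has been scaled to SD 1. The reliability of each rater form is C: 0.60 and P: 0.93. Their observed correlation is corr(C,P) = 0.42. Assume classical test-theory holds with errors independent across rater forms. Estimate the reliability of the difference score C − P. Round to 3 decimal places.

0.595

Var(C−P) = 1 + 1 − 2·0.42 = 2 − 0.84 = 1.16.
Because errors are independent across components, Cov(Tᵢ,Tⱼ) = Cov(Xᵢ,Xⱼ); the off-diagonal part of the true-score variance is the same as above.
True-score variance = [0.60 + 0.93] − 0.84 = 1.53 − 0.84 = 0.69.
Reliability = 0.69 / 1.16 = 0.595.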